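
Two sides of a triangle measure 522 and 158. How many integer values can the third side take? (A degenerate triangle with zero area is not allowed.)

315

The triangle inequality gives |522 − 158| < c < 522 + 158, i.e. 364 < c < 680.
So c can be any integer from 365 to 679: 315 values.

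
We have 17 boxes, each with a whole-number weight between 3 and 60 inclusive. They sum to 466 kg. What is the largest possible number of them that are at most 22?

Suppose k of them are at most 22. Those contribute at most 22 each and the rest at most 60 each.
So the total is at most 22k + 60(17 − k) = 1020 − 38k. This must still be ≥ 466, so k ≤ 14.
k = 14 is achieved by 14 values at 22 and 3 at 60, total 488; lower one of the 60's by 22 (still > 22) to reach 466.

14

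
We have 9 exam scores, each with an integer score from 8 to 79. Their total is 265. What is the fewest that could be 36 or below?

3

Let j be the number exceeding 36. Then the total is ≥ 37·j + 8·(9 − j) = 72 + 29j.
So 29j ≤ 193 and j ≤ 6; hence at least 9 − 6 = 3 are ≤ 36.
Exactly 3 works: 3 values at 8 and 6 at 37 total 246; raise one of the low values by 19 (still ≤ 36) to hit 265.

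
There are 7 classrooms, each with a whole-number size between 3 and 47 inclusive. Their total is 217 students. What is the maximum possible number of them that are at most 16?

Suppose k of them are at most 16. Those contribute at most 16 each and the rest at most 47 each.
So the total is at most 16k + 47(7 − k) = 329 − 31k. This must still be ≥ 217, so k ≤ 3.
k = 3 is achieved by 3 values at 16 and 4 at 47, total 236; lower one of the 47's by 19 (still > 16) to reach 217.

3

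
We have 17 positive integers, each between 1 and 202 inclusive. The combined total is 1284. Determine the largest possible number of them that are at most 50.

14

Each value at 50 or below falls at least 202 − 50 = 152 short of the ceiling 202.
The ceiling total is 17 × 202 = 3434, and we need 1284, so at most ⌊(3434 − 1284)/152⌋ = 14 can be that low.
k = 14 is achieved by 14 values at 50 and 3 at 202, total 1306; lower one of the 202's by 22 (still > 50) to reach 1284.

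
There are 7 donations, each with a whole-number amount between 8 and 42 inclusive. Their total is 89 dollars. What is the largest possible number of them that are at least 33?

1

With k values at 33 or above and the rest at least 8, the sum is at least 56 + 25k.
Since the sum is 89, we need 25k ≤ 33, i.e. k ≤ 1.
k = 1 is achieved by 1 value at 33 and 6 at 8, total 81; add 8 to one value (staying below 33) to reach 89.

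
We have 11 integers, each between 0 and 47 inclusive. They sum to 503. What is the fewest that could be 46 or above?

4

Each value short of 46 is at most 45, costing at least 47 − 45 = 2 against the maximum total of 517.
We can afford to lose at most 517 − 503 = 14, so at most ⌊14/2⌋ = 7 fall short, and at least 4 are ≥ 46.
Exactly 4 works: 4 values at 47 and 7 at 45 total 503.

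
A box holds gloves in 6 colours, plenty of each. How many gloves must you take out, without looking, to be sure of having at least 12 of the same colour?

In the worst case you draw 11 of each of the 6 colours: 6 × 11 = 66.
One more forces 12 of some colour, so 66 + 1 = 67.

67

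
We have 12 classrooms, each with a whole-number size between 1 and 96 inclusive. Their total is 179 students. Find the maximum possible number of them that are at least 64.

With k values at 64 or above and the rest at least 1, the sum is at least 12 + 63k.
Since the sum is 179, we need 63k ≤ 167, i.e. k ≤ 2.
k = 2 is achieved by 2 values at 64 and 10 at 1, total 138; add 41 to one value (staying below 64) to reach 179.

2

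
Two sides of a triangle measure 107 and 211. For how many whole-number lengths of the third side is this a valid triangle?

213

The triangle inequality gives |107 − 211| < c < 107 + 211, i.e. 104 < c < 318.
So c can be any integer from 105 to 317: 213 values.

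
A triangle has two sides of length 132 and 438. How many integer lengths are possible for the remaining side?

263

The triangle inequality gives |132 − 438| < c < 132 + 438, i.e. 306 < c < 570.
So c can be any integer from 307 to 569: 263 values.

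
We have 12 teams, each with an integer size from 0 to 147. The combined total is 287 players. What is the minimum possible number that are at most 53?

Let j be the number exceeding 53. Then the total is ≥ 54·j + 0·(12 − j) = 0 + 54j.
So 54j ≤ 287 and j ≤ 5; hence at least 12 − 5 = 7 are ≤ 53.
Exactly 7 works: 7 values at 0 and 5 at 54 total 270; raise one of the low values by 17 (still ≤ 53) to hit 287.

7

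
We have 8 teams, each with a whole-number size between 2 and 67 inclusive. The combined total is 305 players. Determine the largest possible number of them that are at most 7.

Suppose k of them are at most 7. Those contribute at most 7 each and the rest at most 67 each.
So the total is at most 7k + 67(8 − k) = 536 − 60k. This must still be ≥ 305, so k ≤ 3.
k = 3 is achieved by 3 values at 7 and 5 at 67, total 356; lower one of the 67's by 51 (still > 7) to reach 305.

3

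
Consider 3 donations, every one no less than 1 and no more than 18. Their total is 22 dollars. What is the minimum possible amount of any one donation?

Minimizing one value means maximizing the remaining 2.
The other 2 can take up 2 × 18 = 36 ≥ 22 − 1, so one donation can sit at its floor of 1.
Achievable: one at 1 and the other 2 totalling 21, which fits since 2 × 1 ≤ 21 ≤ 2 × 18.

1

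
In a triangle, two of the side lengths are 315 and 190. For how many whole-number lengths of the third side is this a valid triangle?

379

The triangle inequality gives |315 − 190| < c < 315 + 190, i.e. 125 < c < 505.
So c can be any integer from 126 to 504: 379 values.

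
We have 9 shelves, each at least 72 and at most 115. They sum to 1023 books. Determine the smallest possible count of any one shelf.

103

Minimizing one value means maximizing the remaining 8.
The other 8 contribute at most 8 × 115 = 920, leaving at least 1023 − 920 = 103.
Since 103 ≥ 72, this is achievable: one at 103 and 8 at 115.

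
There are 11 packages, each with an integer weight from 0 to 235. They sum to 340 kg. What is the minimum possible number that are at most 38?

Each value above 38 is at least 39, contributing at least 39 − 0 = 39 above the floor 0.
The sum exceeds the floor total 0 by 340, so at most ⌊340/39⌋ = 8 exceed 38, and at least 3 are ≤ 38.
Exactly 3 works: 3 values at 0 and 8 at 39 total 312; raise one of the low values by 28 (still ≤ 38) to hit 340.

3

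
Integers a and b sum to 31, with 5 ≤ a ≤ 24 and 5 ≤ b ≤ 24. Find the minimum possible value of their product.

Since a + b is fixed, pushing one of them to its bound minimizes the product.
The extreme feasible split is a = 7, b = 24, giving ab = 168.

168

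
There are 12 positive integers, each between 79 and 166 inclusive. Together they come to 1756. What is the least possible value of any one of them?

To make one integer as small as possible, make the other 11 as large as possible.
The other 11 can take up 11 × 166 = 1826 ≥ 1756 − 79, so one integer can sit at its floor of 79.
Achievable: one at 79 and the other 11 totalling 1677, which fits since 11 × 79 ≤ 1677 ≤ 11 × 166.

79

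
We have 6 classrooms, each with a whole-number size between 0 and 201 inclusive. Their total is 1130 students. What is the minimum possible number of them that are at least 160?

If only k of them are at least 160, the other 6 − k are at most 159, so the total is at most k·201 + (6 − k)·159.
This must reach 1130, so k·201 + (6 − k)·159 ≥ 1130, giving k ≥ 5.
Exactly 5 works: 5 values at 201 and 1 at 159 total 1164; lower one of the high values by 34 (still ≥ 160) to hit 1130.

5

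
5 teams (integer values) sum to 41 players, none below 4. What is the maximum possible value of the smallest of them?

8

If every one of the 5 were at least 9, the total would be at least 5 × 9 = 45 > 41.
Taking 4 copies of 8 and 1 copy of 9 gives exactly 41, so 8 is attained.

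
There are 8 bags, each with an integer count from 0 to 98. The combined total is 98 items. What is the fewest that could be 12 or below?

Let j be the number exceeding 12. Then the total is ≥ 13·j + 0·(8 − j) = 0 + 13j.
So 13j ≤ 98 and j ≤ 7; hence at least 8 − 7 = 1 are ≤ 12.
Exactly 1 works: 1 value at 0 and 7 at 13 total 91; raise one of the low values by 7 (still ≤ 12) to hit 98.

1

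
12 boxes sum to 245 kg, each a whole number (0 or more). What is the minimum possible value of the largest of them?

21

If every one of the 12 were at most 20, the total would be at most 12 × 20 = 240 < 245.
Achievable: 5 of them at 21 and 7 at 20 total 245.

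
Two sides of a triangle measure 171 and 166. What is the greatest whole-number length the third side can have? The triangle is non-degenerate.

336

The third side must be less than 171 + 166 = 337.
The largest integer below 337 is 336.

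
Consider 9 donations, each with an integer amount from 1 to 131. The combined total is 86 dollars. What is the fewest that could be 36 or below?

7

If only k of them are at most 36, the other 9 − k are at least 37, so the total is at least (9 − k)·37 + k·1.
This is ≤ 86, so (9 − k)·37 + 1k ≤ 86, which gives k ≥ 7.
Exactly 7 works: 7 values at 1 and 2 at 37 total 81; raise one of the low values by 5 (still ≤ 36) to hit 86.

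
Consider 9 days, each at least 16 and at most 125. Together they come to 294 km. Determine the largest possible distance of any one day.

125

To make one day as large as possible, make the other 8 as small as possible.
The other 8 contribute at least 8 × 16 = 128, leaving at most 294 − 128 = 166.
But each day is capped at 125, so the maximum is 125.
Achievable: one at 125 and the other 8 totalling 169, which fits since 8 × 16 ≤ 169 ≤ 8 × 125.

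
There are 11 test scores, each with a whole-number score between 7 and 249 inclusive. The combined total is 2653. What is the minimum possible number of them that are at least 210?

If only k of them are at least 210, the other 11 − k are at most 209, so the total is at most k·249 + (11 − k)·209.
This must reach 2653, so k·249 + (11 − k)·209 ≥ 2653, giving k ≥ 9.
Exactly 9 works: 9 values at 249 and 2 at 209 total 2659; lower one of the high values by 6 (still ≥ 210) to hit 2653.

9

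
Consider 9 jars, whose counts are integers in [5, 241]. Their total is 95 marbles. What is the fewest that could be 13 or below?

Each value above 13 is at least 14, contributing at least 14 − 5 = 9 above the floor 5.
The sum exceeds the floor total 45 by 50, so at most ⌊50/9⌋ = 5 exceed 13, and at least 4 are ≤ 13.
Exactly 4 works: 4 values at 5 and 5 at 14 total 90; raise one of the low values by 5 (still ≤ 13) to hit 95.

4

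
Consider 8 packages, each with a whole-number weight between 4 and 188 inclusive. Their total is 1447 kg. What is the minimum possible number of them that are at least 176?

4

Each value short of 176 is at most 175, costing at least 188 − 175 = 13 against the maximum total of 1504.
We can afford to lose at most 1504 − 1447 = 57, so at most ⌊57/13⌋ = 4 fall short, and at least 4 are ≥ 176.
Exactly 4 works: 4 values at 188 and 4 at 175 total 1452; lower one of the high values by 5 (still ≥ 176) to hit 1447.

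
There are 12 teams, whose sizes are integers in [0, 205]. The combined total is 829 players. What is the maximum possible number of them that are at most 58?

11

Suppose k of them are at most 58. Those contribute at most 58 each and the rest at most 205 each.
So the total is at most 58k + 205(12 − k) = 2460 − 147k. This must still be ≥ 829, so k ≤ 11.
k = 11 is achieved by 11 values at 58 and 1 at 205, total 843; lower one of the 205's by 14 (still > 58) to reach 829.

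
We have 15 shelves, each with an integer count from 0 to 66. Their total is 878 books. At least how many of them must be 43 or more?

Suppose at most 15 − j of them reach 43; then j values are ≤ 42 and the rest ≤ 66.
The total is then ≤ 42·j + 66·(15 − j) = 990 − 24j. For this to be ≥ 878 we need j ≤ 4, so at least 15 − 4 = 11 must reach 43.
Exactly 11 works: 11 values at 66 and 4 at 42 total 894; lower one of the high values by 16 (still ≥ 43) to hit 878.

11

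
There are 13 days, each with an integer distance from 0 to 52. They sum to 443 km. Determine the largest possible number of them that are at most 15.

6

Suppose k of them are at most 15. Those contribute at most 15 each and the rest at most 52 each.
So the total is at most 15k + 52(13 − k) = 676 − 37k. This must still be ≥ 443, so k ≤ 6.
k = 6 is achieved by 6 values at 15 and 7 at 52, total 454; lower one of the 52's by 11 (still > 15) to reach 443.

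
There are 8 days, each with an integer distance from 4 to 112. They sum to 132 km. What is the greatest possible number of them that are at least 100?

1

If k of the values are ≥ 100, the total is ≥ 100k + 4(8 − k).
Setting 100k + 4(8 − k) ≤ 132 gives 96k ≤ 100, so k ≤ 1.
k = 1 is achieved by 1 value at 100 and 7 at 4, total 128; add 4 to one value (staying below 100) to reach 132.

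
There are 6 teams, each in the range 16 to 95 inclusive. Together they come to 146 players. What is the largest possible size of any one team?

To make one team as large as possible, make the other 5 as small as possible.
The other 5 contribute at least 5 × 16 = 80, leaving at most 146 − 80 = 66.
Since 66 ≤ 95, this is achievable: one at 66 and 5 at 16.

66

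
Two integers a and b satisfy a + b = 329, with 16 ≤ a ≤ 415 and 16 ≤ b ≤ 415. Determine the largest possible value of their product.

With a + b fixed, ab peaks when the two are closest together.
Taking a = 164 and b = 165 (both in [16, 415]) gives ab = 27060.

27060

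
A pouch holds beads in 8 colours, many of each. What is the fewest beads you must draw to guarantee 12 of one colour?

89

In the worst case you draw 11 of each of the 8 colours: 8 × 11 = 88.
One more forces 12 of some colour, so 88 + 1 = 89.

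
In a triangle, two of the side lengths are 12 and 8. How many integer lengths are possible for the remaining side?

15

The triangle inequality gives |12 − 8| < c < 12 + 8, i.e. 4 < c < 20.
So c can be any integer from 5 to 19: 15 values.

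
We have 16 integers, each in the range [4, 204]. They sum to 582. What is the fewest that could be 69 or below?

Each value above 69 is at least 70, contributing at least 70 − 4 = 66 above the floor 4.
The sum exceeds the floor total 64 by 518, so at most ⌊518/66⌋ = 7 exceed 69, and at least 9 are ≤ 69.
Exactly 9 works: 9 values at 4 and 7 at 70 total 526; raise one of the low values by 56 (still ≤ 69) to hit 582.

9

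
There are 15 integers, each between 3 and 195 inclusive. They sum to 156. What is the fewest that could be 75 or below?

14

If only k of them are at most 75, the other 15 − k are at least 76, so the total is at least (15 − k)·76 + k·3.
This is ≤ 156, so (15 − k)·76 + 3k ≤ 156, which gives k ≥ 14.
Exactly 14 works: 14 values at 3 and 1 at 76 total 118; raise one of the low values by 38 (still ≤ 75) to hit 156.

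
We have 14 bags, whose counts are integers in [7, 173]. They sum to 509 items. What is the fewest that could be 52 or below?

If only k of them are at most 52, the other 14 − k are at least 53, so the total is at least (14 − k)·53 + k·7.
This is ≤ 509, so (14 − k)·53 + 7k ≤ 509, which gives k ≥ 6.
Exactly 6 works: 6 values at 7 and 8 at 53 total 466; raise one of the low values by 43 (still ≤ 52) to hit 509.

6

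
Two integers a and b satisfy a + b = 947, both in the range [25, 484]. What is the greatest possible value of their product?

224202

With a + b fixed, ab peaks when the two are closest together.
Taking a = 473 and b = 474 (both in [25, 484]) gives ab = 224202.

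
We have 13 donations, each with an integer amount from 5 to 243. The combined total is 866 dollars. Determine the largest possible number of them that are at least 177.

4

If k of the values are ≥ 177, the total is ≥ 177k + 5(13 − k).
Setting 177k + 5(13 − k) ≤ 866 gives 172k ≤ 801, so k ≤ 4.
k = 4 is achieved by 4 values at 177 and 9 at 5, total 753; add 113 to one value (staying below 177) to reach 866.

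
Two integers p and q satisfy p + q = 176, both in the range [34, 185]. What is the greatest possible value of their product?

7744

pq = p(176 − p) is maximized when p is as near 176/2 as the bounds allow.
Taking p = 88 and q = 88 (both in [34, 185]) gives pq = 7744.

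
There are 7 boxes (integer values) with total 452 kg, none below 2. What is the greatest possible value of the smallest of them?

The average is 452/7 < 65, so some value is ≤ 64.
Taking 3 copies of 64 and 4 copies of 65 gives exactly 452, so 64 is attained.

64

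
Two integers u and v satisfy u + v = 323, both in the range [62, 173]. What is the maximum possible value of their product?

For a fixed sum, the product uv is largest when u and v are as close as possible.
Taking u = 161 and v = 162 (both in [62, 173]) gives uv = 26082.

26082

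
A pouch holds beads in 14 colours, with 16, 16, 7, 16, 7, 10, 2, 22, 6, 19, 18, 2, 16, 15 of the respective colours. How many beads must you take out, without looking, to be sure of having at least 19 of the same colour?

168

In the worst case you take as many as possible of each colour without reaching 19: 16 + 16 + 7 + 16 + 7 + 10 + 2 + 18 + 6 + 18 + 18 + 2 + 16 + 15 = 167.
The next one must give 19 of some colour, so 167 + 1 = 168.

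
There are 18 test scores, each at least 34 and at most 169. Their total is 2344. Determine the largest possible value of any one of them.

To make one score as large as possible, make the other 17 as small as possible.
The other 17 contribute at least 17 × 34 = 578, leaving at most 2344 − 578 = 1766.
But each score is capped at 169, so the maximum is 169.
Achievable: one at 169 and the other 17 totalling 2175, which fits since 17 × 34 ≤ 2175 ≤ 17 × 169.

169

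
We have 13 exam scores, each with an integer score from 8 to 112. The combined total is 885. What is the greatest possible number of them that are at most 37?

7

Suppose k of them are at most 37. Those contribute at most 37 each and the rest at most 112 each.
So the total is at most 37k + 112(13 − k) = 1456 − 75k. This must still be ≥ 885, so k ≤ 7.
k = 7 is achieved by 7 values at 37 and 6 at 112, total 931; lower one of the 112's by 46 (still > 37) to reach 885.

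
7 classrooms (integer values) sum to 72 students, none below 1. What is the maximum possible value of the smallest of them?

The 7 values sum to 72, so their minimum is at most ⌊72/7⌋ = 10.
Achievable: 5 of them at 10 and 2 at 11 total 72.

10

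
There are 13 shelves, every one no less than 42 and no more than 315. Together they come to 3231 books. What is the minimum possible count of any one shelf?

To make one shelf as small as possible, make the other 12 as large as possible.
The other 12 can take up 12 × 315 = 3780 ≥ 3231 − 42, so one shelf can sit at its floor of 42.
Achievable: one at 42 and the other 12 totalling 3189, which fits since 12 × 42 ≤ 3189 ≤ 12 × 315.

42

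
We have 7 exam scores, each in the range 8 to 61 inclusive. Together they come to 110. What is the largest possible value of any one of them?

Maximizing one value means minimizing the remaining 6.
The other 6 contribute at least 6 × 8 = 48, leaving at most 110 − 48 = 62.
But each score is capped at 61, so the maximum is 61.
Achievable: one at 61 and the other 6 totalling 49, which fits since 6 × 8 ≤ 49 ≤ 6 × 61.

61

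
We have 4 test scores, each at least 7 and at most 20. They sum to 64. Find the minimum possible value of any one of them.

7

Minimizing one value means maximizing the remaining 3.
The other 3 can take up 3 × 20 = 60 ≥ 64 − 7, so one score can sit at its floor of 7.
Achievable: one at 7 and the other 3 totalling 57, which fits since 3 × 7 ≤ 57 ≤ 3 × 20.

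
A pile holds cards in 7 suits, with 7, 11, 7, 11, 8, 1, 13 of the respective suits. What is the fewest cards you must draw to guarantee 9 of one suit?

In the worst case you take as many as possible of each suit without reaching 9: 7 + 8 + 7 + 8 + 8 + 1 + 8 = 47.
The next one must give 9 of some suit, so 47 + 1 = 48.

48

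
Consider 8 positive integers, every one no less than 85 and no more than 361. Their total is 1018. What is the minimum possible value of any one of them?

85

Minimizing one value means maximizing the remaining 7.
The other 7 can take up 7 × 361 = 2527 ≥ 1018 − 85, so one integer can sit at its floor of 85.
Achievable: one at 85 and the other 7 totalling 933, which fits since 7 × 85 ≤ 933 ≤ 7 × 361.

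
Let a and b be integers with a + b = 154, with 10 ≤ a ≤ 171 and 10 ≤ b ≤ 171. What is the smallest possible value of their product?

Since a + b is fixed, pushing one of them to its bound minimizes the product.
The extreme feasible split is a = 10, b = 144, giving ab = 1440.

1440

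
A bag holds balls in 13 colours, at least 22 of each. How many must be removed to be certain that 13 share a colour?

You could draw 12 of every colour without reaching 13 of any — 156 in all.
One more forces 13 of some colour, so 156 + 1 = 157.

157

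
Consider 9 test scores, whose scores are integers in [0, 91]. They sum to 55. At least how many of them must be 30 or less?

Let j be the number exceeding 30. Then the total is ≥ 31·j + 0·(9 − j) = 0 + 31j.
So 31j ≤ 55 and j ≤ 1; hence at least 9 − 1 = 8 are ≤ 30.
Exactly 8 works: 8 values at 0 and 1 at 31 total 31; raise one of the low values by 24 (still ≤ 30) to hit 55.

8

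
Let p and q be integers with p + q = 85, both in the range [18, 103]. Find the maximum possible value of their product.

With p + q fixed, pq peaks when the two are closest together.
Taking p = 42 and q = 43 (both in [18, 103]) gives pq = 1806.

1806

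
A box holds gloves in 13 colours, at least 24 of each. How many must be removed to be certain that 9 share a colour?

105

You could draw 8 of every colour without reaching 9 of any — 104 in all.
One more forces 9 of some colour, so 104 + 1 = 105.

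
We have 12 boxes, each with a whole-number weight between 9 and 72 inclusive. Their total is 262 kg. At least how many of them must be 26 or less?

4

If only k of them are at most 26, the other 12 − k are at least 27, so the total is at least (12 − k)·27 + k·9.
This is ≤ 262, so (12 − k)·27 + 9k ≤ 262, which gives k ≥ 4.
Exactly 4 works: 4 values at 9 and 8 at 27 total 252; raise one of the low values by 10 (still ≤ 26) to hit 262.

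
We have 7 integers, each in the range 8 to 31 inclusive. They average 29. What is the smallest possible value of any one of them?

To make one integer as small as possible, make the other 6 as large as possible.
The total is 7 × 29 = 203.
The other 6 contribute at most 6 × 31 = 186, leaving at least 203 − 186 = 17.
Since 17 ≥ 8, this is achievable: one at 17 and 6 at 31.

17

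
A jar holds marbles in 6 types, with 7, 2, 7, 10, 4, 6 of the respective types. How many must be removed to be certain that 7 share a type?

31

In the worst case you take as many as possible of each type without reaching 7: 6 + 2 + 6 + 6 + 4 + 6 = 30.
The next one must give 7 of some type, so 30 + 1 = 31.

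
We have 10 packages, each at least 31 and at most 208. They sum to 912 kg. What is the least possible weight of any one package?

To make one package as small as possible, make the other 9 as large as possible.
The other 9 can take up 9 × 208 = 1872 ≥ 912 − 31, so one package can sit at its floor of 31.
Achievable: one at 31 and the other 9 totalling 881, which fits since 9 × 31 ≤ 881 ≤ 9 × 208.

31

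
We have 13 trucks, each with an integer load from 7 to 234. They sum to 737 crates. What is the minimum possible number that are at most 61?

Each value above 61 is at least 62, contributing at least 62 − 7 = 55 above the floor 7.
The sum exceeds the floor total 91 by 646, so at most ⌊646/55⌋ = 11 exceed 61, and at least 2 are ≤ 61.
Exactly 2 works: 2 values at 7 and 11 at 62 total 696; raise one of the low values by 41 (still ≤ 61) to hit 737.

2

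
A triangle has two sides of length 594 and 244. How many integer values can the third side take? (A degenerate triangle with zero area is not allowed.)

The triangle inequality gives |594 − 244| < c < 594 + 244, i.e. 350 < c < 838.
So c can be any integer from 351 to 837: 487 values.

487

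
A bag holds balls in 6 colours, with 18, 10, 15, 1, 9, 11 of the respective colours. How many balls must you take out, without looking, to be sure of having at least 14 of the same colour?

58

In the worst case you take as many as possible of each colour without reaching 14: 13 + 10 + 13 + 1 + 9 + 11 = 57.
The next one must give 14 of some colour, so 57 + 1 = 58.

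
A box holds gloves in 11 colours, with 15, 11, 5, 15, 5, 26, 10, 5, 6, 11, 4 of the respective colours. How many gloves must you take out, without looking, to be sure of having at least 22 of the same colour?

109

In the worst case you take as many as possible of each colour without reaching 22: 15 + 11 + 5 + 15 + 5 + 21 + 10 + 5 + 6 + 11 + 4 = 108.
The next one must give 22 of some colour, so 108 + 1 = 109.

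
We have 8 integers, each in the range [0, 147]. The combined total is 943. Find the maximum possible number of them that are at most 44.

Each value at 44 or below falls at least 147 − 44 = 103 short of the ceiling 147.
The ceiling total is 8 × 147 = 1176, and we need 943, so at most ⌊(1176 − 943)/103⌋ = 2 can be that low.
k = 2 is achieved by 2 values at 44 and 6 at 147, total 970; lower one of the 147's by 27 (still > 44) to reach 943.

2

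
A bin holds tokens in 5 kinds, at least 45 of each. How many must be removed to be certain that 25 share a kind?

In the worst case you draw 24 of each of the 5 kinds: 5 × 24 = 120.
One more forces 25 of some kind, so 120 + 1 = 121.

121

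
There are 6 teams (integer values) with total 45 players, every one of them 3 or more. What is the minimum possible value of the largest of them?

The average is 45/6 > 7, so not all 6 can be 7 or less; the largest is ≥ 8.
Taking 3 copies of 7 and 3 copies of 8 gives exactly 45, so 8 is attained.

8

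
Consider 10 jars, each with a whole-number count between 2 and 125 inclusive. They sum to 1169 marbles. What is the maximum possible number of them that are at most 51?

Suppose k of them are at most 51. Those contribute at most 51 each and the rest at most 125 each.
So the total is at most 51k + 125(10 − k) = 1250 − 74k. This must still be ≥ 1169, so k ≤ 1.
k = 1 is achieved by 1 value at 51 and 9 at 125, total 1176; lower one of the 125's by 7 (still > 51) to reach 1169.

1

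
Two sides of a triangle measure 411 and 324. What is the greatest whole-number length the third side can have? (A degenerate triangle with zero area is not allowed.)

734

The third side must be less than 411 + 324 = 735.
The largest integer below 735 is 734.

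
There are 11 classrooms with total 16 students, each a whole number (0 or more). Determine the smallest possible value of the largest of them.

Some value must be at least ⌈16/11⌉ = 2, since 11 × 1 = 11 < 16.
Taking 6 copies of 1 and 5 copies of 2 gives exactly 16, so 2 is attained.

2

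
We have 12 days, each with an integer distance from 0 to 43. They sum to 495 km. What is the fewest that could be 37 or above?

If only k of them are at least 37, the other 12 − k are at most 36, so the total is at most k·43 + (12 − k)·36.
This must reach 495, so k·43 + (12 − k)·36 ≥ 495, giving k ≥ 9.
Exactly 9 works: 9 values at 43 and 3 at 36 total 495.

9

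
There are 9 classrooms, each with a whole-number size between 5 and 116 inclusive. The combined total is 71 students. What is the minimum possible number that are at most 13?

7

Each value above 13 is at least 14, contributing at least 14 − 5 = 9 above the floor 5.
The sum exceeds the floor total 45 by 26, so at most ⌊26/9⌋ = 2 exceed 13, and at least 7 are ≤ 13.
Exactly 7 works: 7 values at 5 and 2 at 14 total 63; raise one of the low values by 8 (still ≤ 13) to hit 71.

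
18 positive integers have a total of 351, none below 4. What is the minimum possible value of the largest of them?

20

Some value must be at least ⌈351/18⌉ = 20, since 18 × 19 = 342 < 351.
Achievable: 9 of them at 20 and 9 at 19 total 351.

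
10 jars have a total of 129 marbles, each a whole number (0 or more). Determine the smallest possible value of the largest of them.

13

The average is 129/10 > 12, so not all 10 can be 12 or less; the largest is ≥ 13.
Equality holds with 9 values of 13 and 1 value of 12.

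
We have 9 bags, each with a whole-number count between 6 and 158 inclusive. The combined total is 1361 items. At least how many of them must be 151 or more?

2

Suppose at most 9 − j of them reach 151; then j values are ≤ 150 and the rest ≤ 158.
The total is then ≤ 150·j + 158·(9 − j) = 1422 − 8j. For this to be ≥ 1361 we need j ≤ 7, so at least 9 − 7 = 2 must reach 151.
Exactly 2 works: 2 values at 158 and 7 at 150 total 1366; lower one of the high values by 5 (still ≥ 151) to hit 1361.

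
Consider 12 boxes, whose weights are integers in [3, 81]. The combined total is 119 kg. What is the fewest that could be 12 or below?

4

If only k of them are at most 12, the other 12 − k are at least 13, so the total is at least (12 − k)·13 + k·3.
This is ≤ 119, so (12 − k)·13 + 3k ≤ 119, which gives k ≥ 4.
Exactly 4 works: 4 values at 3 and 8 at 13 total 116; raise one of the low values by 3 (still ≤ 12) to hit 119.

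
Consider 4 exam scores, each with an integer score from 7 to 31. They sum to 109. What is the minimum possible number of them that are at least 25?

If only k of them are at least 25, the other 4 − k are at most 24, so the total is at most k·31 + (4 − k)·24.
This must reach 109, so k·31 + (4 − k)·24 ≥ 109, giving k ≥ 2.
Exactly 2 works: 2 values at 31 and 2 at 24 total 110; lower one of the high values by 1 (still ≥ 25) to hit 109.

2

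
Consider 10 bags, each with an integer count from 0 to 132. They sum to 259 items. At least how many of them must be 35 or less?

Let j be the number exceeding 35. Then the total is ≥ 36·j + 0·(10 − j) = 0 + 36j.
So 36j ≤ 259 and j ≤ 7; hence at least 10 − 7 = 3 are ≤ 35.
Exactly 3 works: 3 values at 0 and 7 at 36 total 252; raise one of the low values by 7 (still ≤ 35) to hit 259.

3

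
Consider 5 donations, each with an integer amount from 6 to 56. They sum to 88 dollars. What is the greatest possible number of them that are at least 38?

1

Suppose k of them are at least 38. Those contribute at least 38 each and the other 5 − k at least 6 each.
So the total is at least 38k + 6(5 − k) = 30 + 32k. This must be ≤ 88, giving k ≤ 1.
k = 1 is achieved by 1 value at 38 and 4 at 6, total 62; add 26 to one value (staying below 38) to reach 88.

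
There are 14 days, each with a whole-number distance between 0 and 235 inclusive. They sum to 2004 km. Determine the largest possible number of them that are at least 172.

11

If k of the values are ≥ 172, the total is ≥ 172k + 0(14 − k).
Setting 172k + 0(14 − k) ≤ 2004 gives 172k ≤ 2004, so k ≤ 11.
k = 11 is achieved by 11 values at 172 and 3 at 0, total 1892; add 112 to one value (staying below 172) to reach 2004.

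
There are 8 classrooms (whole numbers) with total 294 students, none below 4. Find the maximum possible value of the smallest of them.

36

The average is 294/8 < 37, so some value is ≤ 36.
Equality holds with 2 values of 36 and 6 values of 37.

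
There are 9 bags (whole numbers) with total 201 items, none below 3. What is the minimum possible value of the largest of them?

If every one of the 9 were at most 22, the total would be at most 9 × 22 = 198 < 201.
Achievable: 3 of them at 23 and 6 at 22 total 201.

23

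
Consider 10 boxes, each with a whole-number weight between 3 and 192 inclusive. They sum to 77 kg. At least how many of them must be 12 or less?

Let j be the number exceeding 12. Then the total is ≥ 13·j + 3·(10 − j) = 30 + 10j.
So 10j ≤ 47 and j ≤ 4; hence at least 10 − 4 = 6 are ≤ 12.
Exactly 6 works: 6 values at 3 and 4 at 13 total 70; raise one of the low values by 7 (still ≤ 12) to hit 77.

6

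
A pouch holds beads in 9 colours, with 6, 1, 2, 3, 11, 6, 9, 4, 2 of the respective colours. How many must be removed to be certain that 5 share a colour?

In the worst case you take as many as possible of each colour without reaching 5: 4 + 1 + 2 + 3 + 4 + 4 + 4 + 4 + 2 = 28.
The next one must give 5 of some colour, so 28 + 1 = 29.

29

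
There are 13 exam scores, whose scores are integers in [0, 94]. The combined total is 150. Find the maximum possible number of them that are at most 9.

12

Suppose k of them are at most 9. Those contribute at most 9 each and the rest at most 94 each.
So the total is at most 9k + 94(13 − k) = 1222 − 85k. This must still be ≥ 150, so k ≤ 12.
k = 12 is achieved by 12 values at 9 and 1 at 94, total 202; lower one of the 94's by 52 (still > 9) to reach 150.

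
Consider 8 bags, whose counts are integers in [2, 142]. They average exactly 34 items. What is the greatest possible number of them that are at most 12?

6

The total is 8 × 34 = 272.
Suppose k of them are at most 12. Those contribute at most 12 each and the rest at most 142 each.
So the total is at most 12k + 142(8 − k) = 1136 − 130k. This must still be ≥ 272, so k ≤ 6.
k = 6 is achieved by 6 values at 12 and 2 at 142, total 356; lower one of the 142's by 84 (still > 12) to reach 272.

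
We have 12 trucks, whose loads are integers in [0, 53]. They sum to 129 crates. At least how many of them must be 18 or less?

If only k of them are at most 18, the other 12 − k are at least 19, so the total is at least (12 − k)·19 + k·0.
This is ≤ 129, so (12 − k)·19 + 0k ≤ 129, which gives k ≥ 6.
Exactly 6 works: 6 values at 0 and 6 at 19 total 114; raise one of the low values by 15 (still ≤ 18) to hit 129.

6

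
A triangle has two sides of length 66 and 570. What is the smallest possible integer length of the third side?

505

The third side must exceed |66 − 570| = 504.
The smallest integer above 504 is 505.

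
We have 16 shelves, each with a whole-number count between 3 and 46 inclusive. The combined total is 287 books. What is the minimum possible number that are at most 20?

3

Let j be the number exceeding 20. Then the total is ≥ 21·j + 3·(16 − j) = 48 + 18j.
So 18j ≤ 239 and j ≤ 13; hence at least 16 − 13 = 3 are ≤ 20.
Exactly 3 works: 3 values at 3 and 13 at 21 total 282; raise one of the low values by 5 (still ≤ 20) to hit 287.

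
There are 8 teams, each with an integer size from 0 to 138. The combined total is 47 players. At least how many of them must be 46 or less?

7

Each value above 46 is at least 47, contributing at least 47 − 0 = 47 above the floor 0.
The sum exceeds the floor total 0 by 47, so at most ⌊47/47⌋ = 1 exceed 46, and at least 7 are ≤ 46.
Exactly 7 works: 7 values at 0 and 1 at 47 total 47.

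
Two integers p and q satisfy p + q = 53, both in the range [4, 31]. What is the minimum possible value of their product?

For a fixed sum, pq is smallest when p and q are as far apart as possible.
At the endpoint p = 22, q = 53 − 22 = 31, so pq = 22 × 31 = 682.

682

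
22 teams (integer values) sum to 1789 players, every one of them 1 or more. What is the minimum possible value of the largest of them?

The average is 1789/22 > 81, so not all 22 can be 81 or less; the largest is ≥ 82.
Taking 15 copies of 81 and 7 copies of 82 gives exactly 1789, so 82 is attained.

82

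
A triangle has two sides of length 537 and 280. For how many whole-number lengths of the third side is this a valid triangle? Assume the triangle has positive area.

The triangle inequality gives |537 − 280| < c < 537 + 280, i.e. 257 < c < 817.
So c can be any integer from 258 to 816: 559 values.

559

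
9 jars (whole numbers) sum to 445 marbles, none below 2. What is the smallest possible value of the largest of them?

50

Some value must be at least ⌈445/9⌉ = 50, since 9 × 49 = 441 < 445.
Equality holds with 4 values of 50 and 5 values of 49.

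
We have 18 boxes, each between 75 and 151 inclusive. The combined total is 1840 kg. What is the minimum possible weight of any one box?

Minimizing one value means maximizing the remaining 17.
The other 17 can take up 17 × 151 = 2567 ≥ 1840 − 75, so one box can sit at its floor of 75.
Achievable: one at 75 and the other 17 totalling 1765, which fits since 17 × 75 ≤ 1765 ≤ 17 × 151.

75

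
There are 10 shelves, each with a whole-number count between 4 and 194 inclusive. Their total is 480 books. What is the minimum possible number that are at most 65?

Each value above 65 is at least 66, contributing at least 66 − 4 = 62 above the floor 4.
The sum exceeds the floor total 40 by 440, so at most ⌊440/62⌋ = 7 exceed 65, and at least 3 are ≤ 65.
Exactly 3 works: 3 values at 4 and 7 at 66 total 474; raise one of the low values by 6 (still ≤ 65) to hit 480.

3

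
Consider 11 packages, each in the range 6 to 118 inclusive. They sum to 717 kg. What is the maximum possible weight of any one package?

118

Maximizing one value means minimizing the remaining 10.
The other 10 contribute at least 10 × 6 = 60, leaving at most 717 − 60 = 657.
But each package is capped at 118, so the maximum is 118.
Achievable: one at 118 and the other 10 totalling 599, which fits since 10 × 6 ≤ 599 ≤ 10 × 118.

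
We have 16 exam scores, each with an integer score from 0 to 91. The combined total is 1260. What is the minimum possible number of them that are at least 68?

8

If only k of them are at least 68, the other 16 − k are at most 67, so the total is at most k·91 + (16 − k)·67.
This must reach 1260, so k·91 + (16 − k)·67 ≥ 1260, giving k ≥ 8.
Exactly 8 works: 8 values at 91 and 8 at 67 total 1264; lower one of the high values by 4 (still ≥ 68) to hit 1260.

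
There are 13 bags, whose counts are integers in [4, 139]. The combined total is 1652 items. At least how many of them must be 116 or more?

7

If only k of them are at least 116, the other 13 − k are at most 115, so the total is at most k·139 + (13 − k)·115.
This must reach 1652, so k·139 + (13 − k)·115 ≥ 1652, giving k ≥ 7.
Exactly 7 works: 7 values at 139 and 6 at 115 total 1663; lower one of the high values by 11 (still ≥ 116) to hit 1652.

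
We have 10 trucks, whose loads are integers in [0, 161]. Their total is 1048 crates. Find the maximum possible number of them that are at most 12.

3

Suppose k of them are at most 12. Those contribute at most 12 each and the rest at most 161 each.
So the total is at most 12k + 161(10 − k) = 1610 − 149k. This must still be ≥ 1048, so k ≤ 3.
k = 3 is achieved by 3 values at 12 and 7 at 161, total 1163; lower one of the 161's by 115 (still > 12) to reach 1048.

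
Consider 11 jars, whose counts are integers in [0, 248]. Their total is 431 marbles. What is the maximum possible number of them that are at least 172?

2

Suppose k of them are at least 172. Those contribute at least 172 each and the other 11 − k at least 0 each.
So the total is at least 172k + 0(11 − k) = 0 + 172k. This must be ≤ 431, giving k ≤ 2.
k = 2 is achieved by 2 values at 172 and 9 at 0, total 344; add 87 to one value (staying below 172) to reach 431.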